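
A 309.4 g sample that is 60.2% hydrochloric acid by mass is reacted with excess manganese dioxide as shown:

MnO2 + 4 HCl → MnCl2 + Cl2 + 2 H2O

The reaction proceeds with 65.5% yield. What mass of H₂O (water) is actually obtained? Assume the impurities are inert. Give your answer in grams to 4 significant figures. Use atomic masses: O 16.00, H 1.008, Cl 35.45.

30.14 g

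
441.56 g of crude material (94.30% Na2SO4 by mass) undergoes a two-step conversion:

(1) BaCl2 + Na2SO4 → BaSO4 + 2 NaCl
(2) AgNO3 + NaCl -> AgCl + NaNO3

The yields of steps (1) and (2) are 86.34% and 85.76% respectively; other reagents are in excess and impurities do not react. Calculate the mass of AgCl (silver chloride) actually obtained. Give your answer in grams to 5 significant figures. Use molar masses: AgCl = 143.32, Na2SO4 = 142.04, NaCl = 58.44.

622.19 g

Pure Na2SO4 = 441.56 × 0.9430 = 416.391 g.
n(Na2SO4) = 416.391 / 142.04 = 2.93151 mol.
Step 1 (Na2SO4:NaCl = 1:2): theoretical n(NaCl) = 5.86301 mol; at 86.34% yield, n(NaCl) = 5.06212 mol.
Step 2 (NaCl:AgCl = 1:1): theoretical n(AgCl) = 5.06212 mol, so theoretical mass = 5.06212 × 143.32 = 725.504 g.
At 85.76% yield, actual mass of AgCl = 725.504 × 0.8576 = 622.192 g.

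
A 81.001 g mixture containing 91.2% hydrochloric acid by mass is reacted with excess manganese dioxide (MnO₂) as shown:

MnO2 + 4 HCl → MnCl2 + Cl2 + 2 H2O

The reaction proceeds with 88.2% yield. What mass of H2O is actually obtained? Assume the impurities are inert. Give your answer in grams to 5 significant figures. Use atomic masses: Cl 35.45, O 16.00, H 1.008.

16.099 g

Pure HCl available = 81.001 g × 0.912 = 73.8729 g.
M(HCl) = 1.008 + 35.45 = 36.458 g/mol.
M(H2O) = 2(1.008) + 16.00 = 18.016 g/mol.
n(HCl) = 73.8729 g / 36.458 g/mol = 2.02625 mol.
From the equation the HCl:H2O mole ratio is 4:2, so n(H2O) = 2.02625 × 2/4 = 1.01312 mol.
Mass of H2O = 1.01312 mol × 18.016 g/mol = 18.2524 g.
Actual mass collected = 18.2524 g × 0.882 = 16.0986 g.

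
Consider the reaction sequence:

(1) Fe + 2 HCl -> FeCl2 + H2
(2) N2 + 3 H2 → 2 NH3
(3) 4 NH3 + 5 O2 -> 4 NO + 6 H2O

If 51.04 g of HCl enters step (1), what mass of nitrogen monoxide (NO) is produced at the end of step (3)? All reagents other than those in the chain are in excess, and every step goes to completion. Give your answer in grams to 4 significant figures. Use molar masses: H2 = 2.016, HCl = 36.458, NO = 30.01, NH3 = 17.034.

n(HCl) = 51.04 / 36.458 = 1.4000 mol.
Reaction (1): HCl→H2 ratio 2:1 ⇒ n(H2) = 0.69998 mol.
Reaction (2): H2→NH3 ratio 3:2 ⇒ n(NH3) = 0.46666 mol.
Reaction (3): NH3→NO ratio 4:4 ⇒ n(NO) = 0.46666 mol.
Mass of NO = 0.46666 × 30.01 = 14.004 g.

14.00 g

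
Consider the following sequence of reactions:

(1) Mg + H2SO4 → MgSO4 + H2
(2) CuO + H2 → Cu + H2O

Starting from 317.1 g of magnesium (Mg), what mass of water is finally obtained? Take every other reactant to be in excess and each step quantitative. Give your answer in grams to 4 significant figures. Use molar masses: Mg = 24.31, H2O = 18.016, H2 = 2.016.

n(Mg) = 317.10 / 24.31 = 13.044 mol.
Step 1 gives a 1:1 ratio of Mg to H2, so n(H2) = 13.044 mol.
In step 2 the H2:H2O ratio is 1:1, so n(H2O) = 13.044 mol.
Mass of H2O = 13.044 × 18.016 = 235.00 g.

235.0 g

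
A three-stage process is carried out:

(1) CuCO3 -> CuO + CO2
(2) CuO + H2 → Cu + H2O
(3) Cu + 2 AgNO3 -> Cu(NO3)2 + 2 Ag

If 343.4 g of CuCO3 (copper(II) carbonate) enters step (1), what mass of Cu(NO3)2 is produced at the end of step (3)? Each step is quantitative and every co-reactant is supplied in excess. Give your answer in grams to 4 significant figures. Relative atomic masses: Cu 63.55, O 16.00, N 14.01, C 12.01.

M(CuCO3) = 63.55 + 12.01 + 3(16.00) = 123.56 g/mol.
M(Cu(NO3)2) = 63.55 + 2(14.01) + 6(16.00) = 187.57 g/mol.
n(CuCO3) = 343.4 / 123.56 = 2.7792 mol.
Reaction (1): CuCO3→CuO ratio 1:1 ⇒ n(CuO) = 2.7792 mol.
Reaction (2): CuO→Cu ratio 1:1 ⇒ n(Cu) = 2.7792 mol.
Reaction (3): Cu→Cu(NO3)2 ratio 1:1 ⇒ n(Cu(NO3)2) = 2.7792 mol.
Mass of Cu(NO3)2 = 2.7792 × 187.57 = 521.30 g.

521.3 g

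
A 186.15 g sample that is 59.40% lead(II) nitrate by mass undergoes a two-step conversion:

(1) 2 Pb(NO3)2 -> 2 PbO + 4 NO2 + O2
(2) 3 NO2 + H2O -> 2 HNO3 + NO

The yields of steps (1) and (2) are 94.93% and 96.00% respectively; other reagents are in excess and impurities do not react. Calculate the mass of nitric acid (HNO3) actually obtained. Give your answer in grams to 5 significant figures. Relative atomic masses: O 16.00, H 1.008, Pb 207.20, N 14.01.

25.563 g

Pure Pb(NO3)2 = 186.15 × 0.5940 = 110.573 g.
M(Pb(NO3)2) = 207.20 + 2(14.01) + 6(16.00) = 331.22 g/mol.
M(HNO3) = 1.008 + 14.01 + 3(16.00) = 63.018 g/mol.
n(Pb(NO3)2) = 110.573 / 331.22 = 0.333836 mol.
Step 1 (Pb(NO3)2:NO2 = 2:4): theoretical n(NO2) = 0.667672 mol; at 94.93% yield, n(NO2) = 0.633821 mol.
Step 2 (NO2:HNO3 = 3:2): theoretical n(HNO3) = 0.422547 mol, so theoretical mass = 0.422547 × 63.018 = 26.6281 g.
At 96.00% yield, actual mass of HNO3 = 26.6281 × 0.9600 = 25.5630 g.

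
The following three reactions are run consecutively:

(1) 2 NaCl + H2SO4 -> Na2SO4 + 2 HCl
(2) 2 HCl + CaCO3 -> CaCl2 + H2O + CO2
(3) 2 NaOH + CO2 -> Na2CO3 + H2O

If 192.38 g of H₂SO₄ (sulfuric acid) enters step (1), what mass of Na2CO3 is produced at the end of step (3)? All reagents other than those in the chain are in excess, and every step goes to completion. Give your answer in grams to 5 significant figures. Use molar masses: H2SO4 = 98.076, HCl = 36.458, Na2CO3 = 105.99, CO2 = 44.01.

n(H2SO4) = 192.38 / 98.076 = 1.96154 mol.
Reaction (1): H2SO4→HCl ratio 1:2 ⇒ n(HCl) = 3.92308 mol.
Reaction (2): HCl→CO2 ratio 2:1 ⇒ n(CO2) = 1.96154 mol.
Reaction (3): CO2→Na2CO3 ratio 1:1 ⇒ n(Na2CO3) = 1.96154 mol.
Mass of Na2CO3 = 1.96154 × 105.99 = 207.904 g.

207.90 g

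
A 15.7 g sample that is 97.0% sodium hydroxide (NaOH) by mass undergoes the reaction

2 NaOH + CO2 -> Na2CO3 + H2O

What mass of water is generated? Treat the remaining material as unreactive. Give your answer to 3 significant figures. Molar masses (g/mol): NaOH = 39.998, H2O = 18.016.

3.43 g

Mass of pure NaOH = 15.7 g × 0.970 = 15.23 g.
n(NaOH) = 15.23 g / 39.998 g/mol = 0.3807 mol.
From the equation the NaOH:H2O mole ratio is 2:1, so n(H2O) = 0.3807 × 1/2 = 0.1904 mol.
Mass of H2O = 0.1904 mol × 18.016 g/mol = 3.430 g.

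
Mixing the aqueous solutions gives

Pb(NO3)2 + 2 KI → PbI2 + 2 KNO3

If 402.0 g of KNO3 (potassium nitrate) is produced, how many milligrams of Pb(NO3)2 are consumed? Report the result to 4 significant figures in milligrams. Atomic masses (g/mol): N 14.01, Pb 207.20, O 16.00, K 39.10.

658400 mg

M(KNO3) = 39.10 + 14.01 + 3(16.00) = 101.11 g/mol.
M(Pb(NO3)2) = 207.20 + 2(14.01) + 6(16.00) = 331.22 g/mol.
n(KNO3) = 402.00 g / 101.11 g/mol = 3.9759 mol.
From the equation the KNO3:Pb(NO3)2 mole ratio is 2:1, so n(Pb(NO3)2) = 3.9759 × 1/2 = 1.9879 mol.
Mass of Pb(NO3)2 = 1.9879 mol × 331.22 g/mol = 658.44 g.
Converting to mg: 658.44 g = 658400 mg.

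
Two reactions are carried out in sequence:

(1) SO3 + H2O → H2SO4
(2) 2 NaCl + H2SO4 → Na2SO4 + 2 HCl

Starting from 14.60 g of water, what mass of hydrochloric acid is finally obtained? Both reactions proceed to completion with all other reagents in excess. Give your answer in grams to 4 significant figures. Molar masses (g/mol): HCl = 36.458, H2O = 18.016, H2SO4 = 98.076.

n(H2O) = 14.600 / 18.016 = 0.81039 mol.
Step 1 gives a 1:1 ratio of H2O to H2SO4, so n(H2SO4) = 0.81039 mol.
In step 2 the H2SO4:HCl ratio is 1:2, so n(HCl) = 1.6208 mol.
Mass of HCl = 1.6208 × 36.458 = 59.090 g.

59.09 g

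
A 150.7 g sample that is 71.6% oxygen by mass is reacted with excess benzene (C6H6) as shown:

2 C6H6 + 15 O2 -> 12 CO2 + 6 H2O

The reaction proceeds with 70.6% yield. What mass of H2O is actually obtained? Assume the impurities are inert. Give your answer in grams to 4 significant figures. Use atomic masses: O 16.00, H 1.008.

17.16 g

Pure O2 available = 150.7 g × 0.716 = 107.90 g.
M(O2) = 2(16.00) = 32.00 g/mol.
M(H2O) = 2(1.008) + 16.00 = 18.016 g/mol.
n(O2) = 107.90 g / 32.00 g/mol = 3.3719 mol.
From the equation the O2:H2O mole ratio is 15:6, so n(H2O) = 3.3719 × 6/15 = 1.3488 mol.
Mass of H2O = 1.3488 mol × 18.016 g/mol = 24.299 g.
Actual mass collected = 24.299 g × 0.706 = 17.155 g.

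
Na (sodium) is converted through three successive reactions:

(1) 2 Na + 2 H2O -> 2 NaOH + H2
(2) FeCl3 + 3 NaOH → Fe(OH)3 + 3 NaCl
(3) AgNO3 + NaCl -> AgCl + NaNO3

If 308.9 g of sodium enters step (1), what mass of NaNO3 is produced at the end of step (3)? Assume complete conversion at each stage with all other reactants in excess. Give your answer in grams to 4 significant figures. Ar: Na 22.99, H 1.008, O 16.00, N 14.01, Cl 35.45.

1142 g

M(Na) = 22.99 g/mol.
M(NaNO3) = 22.99 + 14.01 + 3(16.00) = 85.00 g/mol.
n(Na) = 308.9 / 22.99 = 13.436 mol.
Reaction (1): Na→NaOH ratio 2:2 ⇒ n(NaOH) = 13.436 mol.
Reaction (2): NaOH→NaCl ratio 3:3 ⇒ n(NaCl) = 13.436 mol.
Reaction (3): NaCl→NaNO3 ratio 1:1 ⇒ n(NaNO3) = 13.436 mol.
Mass of NaNO3 = 13.436 × 85.00 = 1142.1 g.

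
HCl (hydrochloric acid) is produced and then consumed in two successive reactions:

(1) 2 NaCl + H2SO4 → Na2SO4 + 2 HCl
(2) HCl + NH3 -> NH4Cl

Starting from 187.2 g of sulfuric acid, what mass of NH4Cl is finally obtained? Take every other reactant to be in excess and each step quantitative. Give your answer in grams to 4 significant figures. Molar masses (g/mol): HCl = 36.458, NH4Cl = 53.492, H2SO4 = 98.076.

n(H2SO4) = 187.20 / 98.076 = 1.9087 mol.
Step 1 gives a 1:2 ratio of H2SO4 to HCl, so n(HCl) = 3.8174 mol.
In step 2 the HCl:NH4Cl ratio is 1:1, so n(NH4Cl) = 3.8174 mol.
Mass of NH4Cl = 3.8174 × 53.492 = 204.20 g.

204.2 g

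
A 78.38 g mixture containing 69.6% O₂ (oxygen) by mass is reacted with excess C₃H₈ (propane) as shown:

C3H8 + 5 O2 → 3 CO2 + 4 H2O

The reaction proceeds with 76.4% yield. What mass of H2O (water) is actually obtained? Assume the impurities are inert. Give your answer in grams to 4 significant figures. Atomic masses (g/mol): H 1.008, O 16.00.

18.77 g

Pure O2 available = 78.38 g × 0.696 = 54.552 g.
M(O2) = 2(16.00) = 32.00 g/mol.
M(H2O) = 2(1.008) + 16.00 = 18.016 g/mol.
n(O2) = 54.552 g / 32.00 g/mol = 1.7048 mol.
From the equation the O2:H2O mole ratio is 5:4, so n(H2O) = 1.7048 × 4/5 = 1.3638 mol.
Mass of H2O = 1.3638 mol × 18.016 g/mol = 24.570 g.
Actual mass collected = 24.570 g × 0.764 = 18.772 g.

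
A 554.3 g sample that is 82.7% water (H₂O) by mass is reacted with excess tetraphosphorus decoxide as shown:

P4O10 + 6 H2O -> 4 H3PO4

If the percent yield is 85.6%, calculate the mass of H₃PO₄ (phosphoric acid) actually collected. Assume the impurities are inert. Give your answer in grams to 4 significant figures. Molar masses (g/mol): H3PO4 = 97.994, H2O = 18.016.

1423 g

Pure H2O available = 554.3 g × 0.827 = 458.41 g.
n(H2O) = 458.41 g / 18.016 g/mol = 25.444 mol.
From the equation the H2O:H3PO4 mole ratio is 6:4, so n(H3PO4) = 25.444 × 4/6 = 16.963 mol.
Mass of H3PO4 = 16.963 mol × 97.994 g/mol = 1662.3 g.
Actual mass collected = 1662.3 g × 0.856 = 1422.9 g.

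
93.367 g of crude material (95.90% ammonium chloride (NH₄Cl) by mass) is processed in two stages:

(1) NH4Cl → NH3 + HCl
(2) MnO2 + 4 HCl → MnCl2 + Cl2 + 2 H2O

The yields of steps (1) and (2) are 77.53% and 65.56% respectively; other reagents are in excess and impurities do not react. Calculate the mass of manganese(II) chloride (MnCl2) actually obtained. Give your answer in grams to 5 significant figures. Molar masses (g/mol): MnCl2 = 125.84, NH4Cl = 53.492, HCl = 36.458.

Pure NH4Cl = 93.367 × 0.9590 = 89.5390 g.
n(NH4Cl) = 89.5390 / 53.492 = 1.67388 mol.
Step 1 (NH4Cl:HCl = 1:1): theoretical n(HCl) = 1.67388 mol; at 77.53% yield, n(HCl) = 1.29776 mol.
Step 2 (HCl:MnCl2 = 4:1): theoretical n(MnCl2) = 0.324439 mol, so theoretical mass = 0.324439 × 125.84 = 40.8274 g.
At 65.56% yield, actual mass of MnCl2 = 40.8274 × 0.6556 = 26.7664 g.

26.766 g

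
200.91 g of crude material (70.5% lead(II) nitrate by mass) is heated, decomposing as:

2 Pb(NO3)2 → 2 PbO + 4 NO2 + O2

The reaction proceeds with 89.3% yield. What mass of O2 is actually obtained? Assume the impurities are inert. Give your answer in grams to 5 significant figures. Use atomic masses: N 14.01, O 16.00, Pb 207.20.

Pure Pb(NO3)2 available = 200.91 g × 0.705 = 141.642 g.
M(Pb(NO3)2) = 207.20 + 2(14.01) + 6(16.00) = 331.22 g/mol.
M(O2) = 2(16.00) = 32.00 g/mol.
n(Pb(NO3)2) = 141.642 g / 331.22 g/mol = 0.427636 mol.
From the equation the Pb(NO3)2:O2 mole ratio is 2:1, so n(O2) = 0.427636 × 1/2 = 0.213818 mol.
Mass of O2 = 0.213818 mol × 32.00 g/mol = 6.84217 g.
Actual mass collected = 6.84217 g × 0.893 = 6.11006 g.

6.1101 g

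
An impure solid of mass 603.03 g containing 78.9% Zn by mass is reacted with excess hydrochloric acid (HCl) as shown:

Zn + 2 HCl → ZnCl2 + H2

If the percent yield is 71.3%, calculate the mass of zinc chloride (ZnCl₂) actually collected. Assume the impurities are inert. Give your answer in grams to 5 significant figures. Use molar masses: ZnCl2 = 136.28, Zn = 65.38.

Pure Zn available = 603.03 g × 0.789 = 475.791 g.
n(Zn) = 475.791 g / 65.38 g/mol = 7.27731 mol.
From the equation the Zn:ZnCl2 mole ratio is 1:1, so n(ZnCl2) = 7.27731 × 1/1 = 7.27731 mol.
Mass of ZnCl2 = 7.27731 mol × 136.28 g/mol = 991.752 g.
Actual mass collected = 991.752 g × 0.713 = 707.119 g.

707.12 g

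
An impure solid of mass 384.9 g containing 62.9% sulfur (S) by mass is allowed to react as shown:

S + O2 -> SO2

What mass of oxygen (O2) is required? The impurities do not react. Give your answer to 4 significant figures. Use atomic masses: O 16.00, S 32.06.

Mass of pure S = 384.9 g × 0.629 = 242.10 g.
M(S) = 32.06 g/mol.
M(O2) = 2(16.00) = 32.00 g/mol.
n(S) = 242.10 g / 32.06 g/mol = 7.5515 mol.
From the equation the S:O2 mole ratio is 1:1, so n(O2) = 7.5515 × 1/1 = 7.5515 mol.
Mass of O2 = 7.5515 mol × 32.00 g/mol = 241.65 g.

241.6 g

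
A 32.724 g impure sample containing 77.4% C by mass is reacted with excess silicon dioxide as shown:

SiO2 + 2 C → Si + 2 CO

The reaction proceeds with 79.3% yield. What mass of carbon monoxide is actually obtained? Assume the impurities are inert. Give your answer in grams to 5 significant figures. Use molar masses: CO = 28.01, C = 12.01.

46.844 g

Pure C available = 32.724 g × 0.774 = 25.3284 g.
n(C) = 25.3284 g / 12.01 g/mol = 2.10894 mol.
From the equation the C:CO mole ratio is 2:2, so n(CO) = 2.10894 × 2/2 = 2.10894 mol.
Mass of CO = 2.10894 mol × 28.01 g/mol = 59.0714 g.
Actual mass collected = 59.0714 g × 0.793 = 46.8436 g.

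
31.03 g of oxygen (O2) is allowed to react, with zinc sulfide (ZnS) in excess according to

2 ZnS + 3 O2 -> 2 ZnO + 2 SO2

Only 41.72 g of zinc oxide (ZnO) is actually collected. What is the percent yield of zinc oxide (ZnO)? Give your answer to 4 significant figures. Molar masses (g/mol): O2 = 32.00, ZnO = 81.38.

n(O2) = 31.030 g / 32.00 g/mol = 0.96969 mol.
From the equation the O2:ZnO mole ratio is 3:2, so n(ZnO) = 0.96969 × 2/3 = 0.64646 mol.
Mass of ZnO = 0.64646 mol × 81.38 g/mol = 52.609 g.
This is the theoretical yield. Percent yield = 41.72 g / 52.609 g × 100% = 79.302%.

79.30 %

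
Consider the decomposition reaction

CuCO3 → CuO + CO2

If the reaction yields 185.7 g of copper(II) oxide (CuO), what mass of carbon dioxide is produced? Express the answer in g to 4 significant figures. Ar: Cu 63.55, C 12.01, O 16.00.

102.7 g

M(CuO) = 63.55 + 16.00 = 79.55 g/mol.
M(CO2) = 12.01 + 2(16.00) = 44.01 g/mol.
n(CuO) = 185.70 g / 79.55 g/mol = 2.3344 mol.
From the equation the CuO:CO2 mole ratio is 1:1, so n(CO2) = 2.3344 × 1/1 = 2.3344 mol.
Mass of CO2 = 2.3344 mol × 44.01 g/mol = 102.74 g.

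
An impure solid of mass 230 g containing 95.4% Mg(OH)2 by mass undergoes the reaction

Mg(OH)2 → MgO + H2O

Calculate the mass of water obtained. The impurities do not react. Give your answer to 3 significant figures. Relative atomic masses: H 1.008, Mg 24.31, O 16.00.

67.8 g

Mass of pure Mg(OH)2 = 230 g × 0.954 = 219.4 g.
M(Mg(OH)2) = 24.31 + 2(16.00) + 2(1.008) = 58.326 g/mol.
M(H2O) = 2(1.008) + 16.00 = 18.016 g/mol.
n(Mg(OH)2) = 219.4 g / 58.326 g/mol = 3.762 mol.
From the equation the Mg(OH)2:H2O mole ratio is 1:1, so n(H2O) = 3.762 × 1/1 = 3.762 mol.
Mass of H2O = 3.762 mol × 18.016 g/mol = 67.78 g.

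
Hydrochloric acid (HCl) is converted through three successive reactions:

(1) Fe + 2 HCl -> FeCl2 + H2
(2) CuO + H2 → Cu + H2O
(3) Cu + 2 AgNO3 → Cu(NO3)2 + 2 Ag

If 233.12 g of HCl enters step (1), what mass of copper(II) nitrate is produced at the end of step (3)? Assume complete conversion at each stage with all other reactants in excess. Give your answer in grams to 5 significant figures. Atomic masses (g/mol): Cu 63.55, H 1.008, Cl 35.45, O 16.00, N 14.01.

599.68 g

M(HCl) = 1.008 + 35.45 = 36.458 g/mol.
M(Cu(NO3)2) = 63.55 + 2(14.01) + 6(16.00) = 187.57 g/mol.
n(HCl) = 233.12 / 36.458 = 6.39421 mol.
Reaction (1): HCl→H2 ratio 2:1 ⇒ n(H2) = 3.19710 mol.
Reaction (2): H2→Cu ratio 1:1 ⇒ n(Cu) = 3.19710 mol.
Reaction (3): Cu→Cu(NO3)2 ratio 1:1 ⇒ n(Cu(NO3)2) = 3.19710 mol.
Mass of Cu(NO3)2 = 3.19710 × 187.57 = 599.681 g.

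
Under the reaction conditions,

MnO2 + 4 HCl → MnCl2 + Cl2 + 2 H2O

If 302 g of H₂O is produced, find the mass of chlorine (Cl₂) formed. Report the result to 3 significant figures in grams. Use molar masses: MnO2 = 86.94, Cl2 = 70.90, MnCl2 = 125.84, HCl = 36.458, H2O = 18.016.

n(H2O) = 302.0 g / 18.016 g/mol = 16.76 mol.
From the equation the H2O:Cl2 mole ratio is 2:1, so n(Cl2) = 16.76 × 1/2 = 8.381 mol.
Mass of Cl2 = 8.381 mol × 70.90 g/mol = 594.2 g.

594 g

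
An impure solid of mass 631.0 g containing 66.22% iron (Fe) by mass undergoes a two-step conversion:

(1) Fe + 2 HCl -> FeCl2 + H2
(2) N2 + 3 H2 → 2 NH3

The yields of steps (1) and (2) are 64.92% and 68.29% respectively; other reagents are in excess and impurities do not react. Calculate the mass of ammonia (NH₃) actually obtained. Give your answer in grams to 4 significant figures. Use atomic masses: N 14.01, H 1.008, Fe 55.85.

37.67 g

Pure Fe = 631.0 × 0.6622 = 417.85 g.
M(Fe) = 55.85 g/mol.
M(NH3) = 14.01 + 3(1.008) = 17.034 g/mol.
n(Fe) = 417.85 / 55.85 = 7.4816 mol.
Step 1 (Fe:H2 = 1:1): theoretical n(H2) = 7.4816 mol; at 64.92% yield, n(H2) = 4.8571 mol.
Step 2 (H2:NH3 = 3:2): theoretical n(NH3) = 3.2380 mol, so theoretical mass = 3.2380 × 17.034 = 55.157 g.
At 68.29% yield, actual mass of NH3 = 55.157 × 0.6829 = 37.667 g.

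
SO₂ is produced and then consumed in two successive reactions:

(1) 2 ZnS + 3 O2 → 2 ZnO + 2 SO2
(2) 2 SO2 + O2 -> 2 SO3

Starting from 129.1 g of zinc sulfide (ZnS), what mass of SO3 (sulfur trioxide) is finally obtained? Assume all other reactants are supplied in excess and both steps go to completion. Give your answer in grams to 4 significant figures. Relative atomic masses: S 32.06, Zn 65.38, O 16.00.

M(ZnS) = 65.38 + 32.06 = 97.44 g/mol.
M(SO3) = 32.06 + 3(16.00) = 80.06 g/mol.
n(ZnS) = 129.10 / 97.44 = 1.3249 mol.
Step 1 gives a 2:2 ratio of ZnS to SO2, so n(SO2) = 1.3249 mol.
In step 2 the SO2:SO3 ratio is 2:2, so n(SO3) = 1.3249 mol.
Mass of SO3 = 1.3249 × 80.06 = 106.07 g.

106.1 g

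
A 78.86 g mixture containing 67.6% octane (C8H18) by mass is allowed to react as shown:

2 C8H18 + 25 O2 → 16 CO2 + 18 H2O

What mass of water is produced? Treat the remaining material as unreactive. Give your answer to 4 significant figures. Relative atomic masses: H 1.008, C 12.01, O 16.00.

Mass of pure C8H18 = 78.86 g × 0.676 = 53.309 g.
M(C8H18) = 8(12.01) + 18(1.008) = 114.224 g/mol.
M(H2O) = 2(1.008) + 16.00 = 18.016 g/mol.
n(C8H18) = 53.309 g / 114.224 g/mol = 0.46671 mol.
From the equation the C8H18:H2O mole ratio is 2:18, so n(H2O) = 0.46671 × 18/2 = 4.2004 mol.
Mass of H2O = 4.2004 mol × 18.016 g/mol = 75.674 g.

75.67 g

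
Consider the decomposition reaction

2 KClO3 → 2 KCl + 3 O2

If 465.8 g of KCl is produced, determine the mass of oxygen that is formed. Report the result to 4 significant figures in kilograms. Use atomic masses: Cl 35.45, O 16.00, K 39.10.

0.2999 kg

M(KCl) = 39.10 + 35.45 = 74.55 g/mol.
M(O2) = 2(16.00) = 32.00 g/mol.
n(KCl) = 465.80 g / 74.55 g/mol = 6.2482 mol.
From the equation the KCl:O2 mole ratio is 2:3, so n(O2) = 6.2482 × 3/2 = 9.3722 mol.
Mass of O2 = 9.3722 mol × 32.00 g/mol = 299.91 g.
Converting to kg: 299.91 g = 0.2999 kg.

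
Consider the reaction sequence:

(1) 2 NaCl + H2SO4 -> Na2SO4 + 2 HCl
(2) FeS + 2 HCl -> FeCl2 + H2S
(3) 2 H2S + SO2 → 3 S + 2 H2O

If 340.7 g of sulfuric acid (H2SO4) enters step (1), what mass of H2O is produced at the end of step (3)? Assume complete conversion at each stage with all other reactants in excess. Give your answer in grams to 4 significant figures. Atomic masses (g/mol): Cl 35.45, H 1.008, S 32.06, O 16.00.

62.58 g

M(H2SO4) = 2(1.008) + 32.06 + 4(16.00) = 98.076 g/mol.
M(H2O) = 2(1.008) + 16.00 = 18.016 g/mol.
n(H2SO4) = 340.7 / 98.076 = 3.4738 mol.
Reaction (1): H2SO4→HCl ratio 1:2 ⇒ n(HCl) = 6.9477 mol.
Reaction (2): HCl→H2S ratio 2:1 ⇒ n(H2S) = 3.4738 mol.
Reaction (3): H2S→H2O ratio 2:2 ⇒ n(H2O) = 3.4738 mol.
Mass of H2O = 3.4738 × 18.016 = 62.585 g.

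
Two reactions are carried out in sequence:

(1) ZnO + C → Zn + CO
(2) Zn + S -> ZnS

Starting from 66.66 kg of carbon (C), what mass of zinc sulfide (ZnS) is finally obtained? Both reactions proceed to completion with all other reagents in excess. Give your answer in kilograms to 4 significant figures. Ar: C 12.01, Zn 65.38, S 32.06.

540.8 kg

M(C) = 12.01 g/mol.
M(ZnS) = 65.38 + 32.06 = 97.44 g/mol.
66.66 kg = 66660 g.
n(C) = 66660 / 12.01 = 5550.4 mol.
Step 1 gives a 1:1 ratio of C to Zn, so n(Zn) = 5550.4 mol.
In step 2 the Zn:ZnS ratio is 1:1, so n(ZnS) = 5550.4 mol.
Mass of ZnS = 5550.4 × 97.44 = 540830 g = 540.8 kg.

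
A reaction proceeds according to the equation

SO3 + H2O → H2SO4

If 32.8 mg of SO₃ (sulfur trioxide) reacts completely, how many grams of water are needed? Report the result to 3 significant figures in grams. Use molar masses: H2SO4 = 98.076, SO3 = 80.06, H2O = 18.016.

Convert: 32.8 mg = 0.03280 g.
n(SO3) = 0.03280 g / 80.06 g/mol = 0.0004097 mol.
From the equation the SO3:H2O mole ratio is 1:1, so n(H2O) = 0.0004097 × 1/1 = 0.0004097 mol.
Mass of H2O = 0.0004097 mol × 18.016 g/mol = 0.007381 g.

0.00738 g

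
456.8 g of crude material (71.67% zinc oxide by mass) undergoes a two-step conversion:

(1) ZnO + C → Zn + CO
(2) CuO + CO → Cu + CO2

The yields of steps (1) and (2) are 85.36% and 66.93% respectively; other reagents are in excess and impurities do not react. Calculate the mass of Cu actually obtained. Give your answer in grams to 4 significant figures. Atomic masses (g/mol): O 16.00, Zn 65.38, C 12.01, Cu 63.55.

146.1 g

Pure ZnO = 456.8 × 0.7167 = 327.39 g.
M(ZnO) = 65.38 + 16.00 = 81.38 g/mol.
M(Cu) = 63.55 g/mol.
n(ZnO) = 327.39 / 81.38 = 4.0230 mol.
Step 1 (ZnO:CO = 1:1): theoretical n(CO) = 4.0230 mol; at 85.36% yield, n(CO) = 3.4340 mol.
Step 2 (CO:Cu = 1:1): theoretical n(Cu) = 3.4340 mol, so theoretical mass = 3.4340 × 63.55 = 218.23 g.
At 66.93% yield, actual mass of Cu = 218.23 × 0.6693 = 146.06 g.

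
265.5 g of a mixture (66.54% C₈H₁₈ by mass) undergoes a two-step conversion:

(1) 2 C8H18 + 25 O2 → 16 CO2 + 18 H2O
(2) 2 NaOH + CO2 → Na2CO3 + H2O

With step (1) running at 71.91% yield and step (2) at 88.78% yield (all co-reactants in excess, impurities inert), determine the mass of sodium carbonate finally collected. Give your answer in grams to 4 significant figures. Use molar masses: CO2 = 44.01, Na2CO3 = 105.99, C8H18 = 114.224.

837.2 g

Pure C8H18 = 265.5 × 0.6654 = 176.66 g.
n(C8H18) = 176.66 / 114.224 = 1.5466 mol.
Step 1 (C8H18:CO2 = 2:16): theoretical n(CO2) = 12.373 mol; at 71.91% yield, n(CO2) = 8.8975 mol.
Step 2 (CO2:Na2CO3 = 1:1): theoretical n(Na2CO3) = 8.8975 mol, so theoretical mass = 8.8975 × 105.99 = 943.05 g.
At 88.78% yield, actual mass of Na2CO3 = 943.05 × 0.8878 = 837.24 g.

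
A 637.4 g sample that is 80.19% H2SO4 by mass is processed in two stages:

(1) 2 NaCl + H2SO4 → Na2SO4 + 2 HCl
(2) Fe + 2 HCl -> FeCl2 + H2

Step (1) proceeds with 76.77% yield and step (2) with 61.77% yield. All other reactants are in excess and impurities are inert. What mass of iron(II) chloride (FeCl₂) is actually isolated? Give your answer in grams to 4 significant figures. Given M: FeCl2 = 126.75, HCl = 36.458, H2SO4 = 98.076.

313.2 g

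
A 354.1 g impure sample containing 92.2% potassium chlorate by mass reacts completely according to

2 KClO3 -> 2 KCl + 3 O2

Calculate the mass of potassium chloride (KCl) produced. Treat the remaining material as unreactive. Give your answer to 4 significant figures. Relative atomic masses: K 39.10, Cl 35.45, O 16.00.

198.6 g

Mass of pure KClO3 = 354.1 g × 0.922 = 326.48 g.
M(KClO3) = 39.10 + 35.45 + 3(16.00) = 122.55 g/mol.
M(KCl) = 39.10 + 35.45 = 74.55 g/mol.
n(KClO3) = 326.48 g / 122.55 g/mol = 2.6641 mol.
From the equation the KClO3:KCl mole ratio is 2:2, so n(KCl) = 2.6641 × 2/2 = 2.6641 mol.
Mass of KCl = 2.6641 mol × 74.55 g/mol = 198.61 g.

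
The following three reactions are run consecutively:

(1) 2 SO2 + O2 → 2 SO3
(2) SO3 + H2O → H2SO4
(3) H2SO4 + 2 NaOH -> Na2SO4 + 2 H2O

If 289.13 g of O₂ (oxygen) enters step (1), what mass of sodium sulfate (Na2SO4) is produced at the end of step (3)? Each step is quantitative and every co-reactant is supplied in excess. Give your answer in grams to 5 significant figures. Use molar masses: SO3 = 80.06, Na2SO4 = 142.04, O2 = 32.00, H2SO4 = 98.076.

2566.8 g

n(O2) = 289.13 / 32.00 = 9.03531 mol.
Reaction (1): O2→SO3 ratio 1:2 ⇒ n(SO3) = 18.0706 mol.
Reaction (2): SO3→H2SO4 ratio 1:1 ⇒ n(H2SO4) = 18.0706 mol.
Reaction (3): H2SO4→Na2SO4 ratio 1:1 ⇒ n(Na2SO4) = 18.0706 mol.
Mass of Na2SO4 = 18.0706 × 142.04 = 2566.75 g.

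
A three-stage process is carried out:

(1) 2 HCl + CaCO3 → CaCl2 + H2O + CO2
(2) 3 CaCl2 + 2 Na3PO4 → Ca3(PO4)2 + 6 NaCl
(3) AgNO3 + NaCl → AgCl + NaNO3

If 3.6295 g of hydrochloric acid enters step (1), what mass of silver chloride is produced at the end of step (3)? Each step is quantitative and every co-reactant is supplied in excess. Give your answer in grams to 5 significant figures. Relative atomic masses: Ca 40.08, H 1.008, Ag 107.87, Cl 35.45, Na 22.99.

M(HCl) = 1.008 + 35.45 = 36.458 g/mol.
M(AgCl) = 107.87 + 35.45 = 143.32 g/mol.
n(HCl) = 3.6295 / 36.458 = 0.0995529 mol.
Reaction (1): HCl→CaCl2 ratio 2:1 ⇒ n(CaCl2) = 0.0497765 mol.
Reaction (2): CaCl2→NaCl ratio 3:6 ⇒ n(NaCl) = 0.0995529 mol.
Reaction (3): NaCl→AgCl ratio 1:1 ⇒ n(AgCl) = 0.0995529 mol.
Mass of AgCl = 0.0995529 × 143.32 = 14.2679 g.

14.268 g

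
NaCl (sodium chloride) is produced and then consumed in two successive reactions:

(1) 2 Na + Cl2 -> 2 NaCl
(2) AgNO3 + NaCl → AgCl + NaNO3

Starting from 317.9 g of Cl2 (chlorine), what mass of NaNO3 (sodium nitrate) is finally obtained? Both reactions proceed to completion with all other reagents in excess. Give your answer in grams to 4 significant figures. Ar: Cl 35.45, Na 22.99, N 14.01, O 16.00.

M(Cl2) = 2(35.45) = 70.90 g/mol.
M(NaNO3) = 22.99 + 14.01 + 3(16.00) = 85.00 g/mol.
n(Cl2) = 317.90 / 70.90 = 4.4838 mol.
Step 1 gives a 1:2 ratio of Cl2 to NaCl, so n(NaCl) = 8.9676 mol.
In step 2 the NaCl:NaNO3 ratio is 1:1, so n(NaNO3) = 8.9676 mol.
Mass of NaNO3 = 8.9676 × 85.00 = 762.24 g.

762.2 g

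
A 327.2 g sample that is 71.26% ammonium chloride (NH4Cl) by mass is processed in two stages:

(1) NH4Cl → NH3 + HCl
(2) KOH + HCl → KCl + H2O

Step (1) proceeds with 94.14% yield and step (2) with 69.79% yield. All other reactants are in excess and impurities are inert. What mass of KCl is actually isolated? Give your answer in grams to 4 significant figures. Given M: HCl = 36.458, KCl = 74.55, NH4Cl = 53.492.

Pure NH4Cl = 327.2 × 0.7126 = 233.16 g.
n(NH4Cl) = 233.16 / 53.492 = 4.3588 mol.
Step 1 (NH4Cl:HCl = 1:1): theoretical n(HCl) = 4.3588 mol; at 94.14% yield, n(HCl) = 4.1034 mol.
Step 2 (HCl:KCl = 1:1): theoretical n(KCl) = 4.1034 mol, so theoretical mass = 4.1034 × 74.55 = 305.91 g.
At 69.79% yield, actual mass of KCl = 305.91 × 0.6979 = 213.49 g.

213.5 g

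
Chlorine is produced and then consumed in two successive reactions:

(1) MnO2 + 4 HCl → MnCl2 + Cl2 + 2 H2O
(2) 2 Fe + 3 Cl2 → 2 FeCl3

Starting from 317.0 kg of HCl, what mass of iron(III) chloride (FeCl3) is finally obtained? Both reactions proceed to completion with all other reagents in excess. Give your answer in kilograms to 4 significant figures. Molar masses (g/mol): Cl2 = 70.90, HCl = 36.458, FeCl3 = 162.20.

317.0 kg = 317000 g.
n(HCl) = 317000 / 36.458 = 8694.9 mol.
Step 1 gives a 4:1 ratio of HCl to Cl2, so n(Cl2) = 2173.7 mol.
In step 2 the Cl2:FeCl3 ratio is 3:2, so n(FeCl3) = 1449.2 mol.
Mass of FeCl3 = 1449.2 × 162.20 = 235050 g = 235.1 kg.

235.1 kg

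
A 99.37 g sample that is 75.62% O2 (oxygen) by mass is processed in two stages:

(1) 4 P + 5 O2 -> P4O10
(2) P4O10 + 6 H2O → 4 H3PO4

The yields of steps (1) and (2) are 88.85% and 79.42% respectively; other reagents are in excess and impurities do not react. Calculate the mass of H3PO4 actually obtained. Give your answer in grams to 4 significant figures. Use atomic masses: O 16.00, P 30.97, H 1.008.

129.9 g

Pure O2 = 99.37 × 0.7562 = 75.144 g.
M(O2) = 2(16.00) = 32.00 g/mol.
M(H3PO4) = 3(1.008) + 30.97 + 4(16.00) = 97.994 g/mol.
n(O2) = 75.144 / 32.00 = 2.3482 mol.
Step 1 (O2:P4O10 = 5:1): theoretical n(P4O10) = 0.46965 mol; at 88.85% yield, n(P4O10) = 0.41728 mol.
Step 2 (P4O10:H3PO4 = 1:4): theoretical n(H3PO4) = 1.6691 mol, so theoretical mass = 1.6691 × 97.994 = 163.56 g.
At 79.42% yield, actual mass of H3PO4 = 163.56 × 0.7942 = 129.90 g.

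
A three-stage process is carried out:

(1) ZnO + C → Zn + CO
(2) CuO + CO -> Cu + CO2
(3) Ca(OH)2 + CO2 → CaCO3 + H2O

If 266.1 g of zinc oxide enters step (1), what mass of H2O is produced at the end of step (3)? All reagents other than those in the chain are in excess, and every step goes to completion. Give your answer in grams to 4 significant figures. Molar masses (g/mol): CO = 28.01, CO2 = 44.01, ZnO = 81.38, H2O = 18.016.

n(ZnO) = 266.1 / 81.38 = 3.2698 mol.
Reaction (1): ZnO→CO ratio 1:1 ⇒ n(CO) = 3.2698 mol.
Reaction (2): CO→CO2 ratio 1:1 ⇒ n(CO2) = 3.2698 mol.
Reaction (3): CO2→H2O ratio 1:1 ⇒ n(H2O) = 3.2698 mol.
Mass of H2O = 3.2698 × 18.016 = 58.910 g.

58.91 g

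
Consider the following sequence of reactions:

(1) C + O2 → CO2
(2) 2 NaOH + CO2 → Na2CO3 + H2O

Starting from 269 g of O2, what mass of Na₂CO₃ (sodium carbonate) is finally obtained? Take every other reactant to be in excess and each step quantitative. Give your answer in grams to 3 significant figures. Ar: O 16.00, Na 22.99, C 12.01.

891 g

M(O2) = 2(16.00) = 32.00 g/mol.
M(Na2CO3) = 2(22.99) + 12.01 + 3(16.00) = 105.99 g/mol.
n(O2) = 269.0 / 32.00 = 8.406 mol.
Step 1 gives a 1:1 ratio of O2 to CO2, so n(CO2) = 8.406 mol.
In step 2 the CO2:Na2CO3 ratio is 1:1, so n(Na2CO3) = 8.406 mol.
Mass of Na2CO3 = 8.406 × 105.99 = 891.0 g.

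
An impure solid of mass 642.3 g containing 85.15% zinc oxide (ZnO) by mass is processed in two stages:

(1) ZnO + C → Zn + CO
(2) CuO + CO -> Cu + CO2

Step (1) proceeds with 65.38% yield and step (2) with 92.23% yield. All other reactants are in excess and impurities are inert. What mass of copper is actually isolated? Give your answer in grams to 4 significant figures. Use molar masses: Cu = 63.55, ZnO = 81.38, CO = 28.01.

Pure ZnO = 642.3 × 0.8515 = 546.92 g.
n(ZnO) = 546.92 / 81.38 = 6.7206 mol.
Step 1 (ZnO:CO = 1:1): theoretical n(CO) = 6.7206 mol; at 65.38% yield, n(CO) = 4.3939 mol.
Step 2 (CO:Cu = 1:1): theoretical n(Cu) = 4.3939 mol, so theoretical mass = 4.3939 × 63.55 = 279.23 g.
At 92.23% yield, actual mass of Cu = 279.23 × 0.9223 = 257.54 g.

257.5 g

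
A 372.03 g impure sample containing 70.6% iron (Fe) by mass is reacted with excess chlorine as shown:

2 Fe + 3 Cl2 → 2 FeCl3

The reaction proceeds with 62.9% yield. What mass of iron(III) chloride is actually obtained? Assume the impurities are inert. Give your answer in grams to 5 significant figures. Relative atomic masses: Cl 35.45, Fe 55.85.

479.80 g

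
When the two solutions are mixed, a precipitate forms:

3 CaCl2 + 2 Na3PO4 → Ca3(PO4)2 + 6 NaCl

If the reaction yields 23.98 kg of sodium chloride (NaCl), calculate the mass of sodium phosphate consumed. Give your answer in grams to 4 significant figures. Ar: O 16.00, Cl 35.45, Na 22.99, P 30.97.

22420 g

M(NaCl) = 22.99 + 35.45 = 58.44 g/mol.
M(Na3PO4) = 3(22.99) + 30.97 + 4(16.00) = 163.94 g/mol.
Convert: 23.98 kg = 23980 g.
n(NaCl) = 23980 g / 58.44 g/mol = 410.34 mol.
From the equation the NaCl:Na3PO4 mole ratio is 6:2, so n(Na3PO4) = 410.34 × 2/6 = 136.78 mol.
Mass of Na3PO4 = 136.78 mol × 163.94 g/mol = 22423 g.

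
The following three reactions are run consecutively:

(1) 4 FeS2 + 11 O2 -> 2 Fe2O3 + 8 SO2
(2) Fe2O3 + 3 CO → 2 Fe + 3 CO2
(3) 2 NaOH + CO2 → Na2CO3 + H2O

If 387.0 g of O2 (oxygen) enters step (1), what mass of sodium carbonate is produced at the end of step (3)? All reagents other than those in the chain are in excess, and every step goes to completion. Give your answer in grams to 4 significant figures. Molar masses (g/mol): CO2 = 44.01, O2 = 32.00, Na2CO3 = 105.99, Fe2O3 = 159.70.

699.2 g

n(O2) = 387.0 / 32.00 = 12.094 mol.
Reaction (1): O2→Fe2O3 ratio 11:2 ⇒ n(Fe2O3) = 2.1989 mol.
Reaction (2): Fe2O3→CO2 ratio 1:3 ⇒ n(CO2) = 6.5966 mol.
Reaction (3): CO2→Na2CO3 ratio 1:1 ⇒ n(Na2CO3) = 6.5966 mol.
Mass of Na2CO3 = 6.5966 × 105.99 = 699.17 g.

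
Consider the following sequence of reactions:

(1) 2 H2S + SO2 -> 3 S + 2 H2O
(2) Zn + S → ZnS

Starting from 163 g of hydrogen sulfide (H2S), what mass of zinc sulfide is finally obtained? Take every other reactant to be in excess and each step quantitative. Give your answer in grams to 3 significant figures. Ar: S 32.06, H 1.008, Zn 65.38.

699 g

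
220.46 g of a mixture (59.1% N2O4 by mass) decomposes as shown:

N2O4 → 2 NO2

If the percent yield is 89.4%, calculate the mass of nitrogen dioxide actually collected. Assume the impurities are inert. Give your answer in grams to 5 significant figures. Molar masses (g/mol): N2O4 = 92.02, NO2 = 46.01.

Pure N2O4 available = 220.46 g × 0.591 = 130.292 g.
n(N2O4) = 130.292 g / 92.02 g/mol = 1.41591 mol.
From the equation the N2O4:NO2 mole ratio is 1:2, so n(NO2) = 1.41591 × 2/1 = 2.83182 mol.
Mass of NO2 = 2.83182 mol × 46.01 g/mol = 130.292 g.
Actual mass collected = 130.292 g × 0.894 = 116.481 g.

116.48 g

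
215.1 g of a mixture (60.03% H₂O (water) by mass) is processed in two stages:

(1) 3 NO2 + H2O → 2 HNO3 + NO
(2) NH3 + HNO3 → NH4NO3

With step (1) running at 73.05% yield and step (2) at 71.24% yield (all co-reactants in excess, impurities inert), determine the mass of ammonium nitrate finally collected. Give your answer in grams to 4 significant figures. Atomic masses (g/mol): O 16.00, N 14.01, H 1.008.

Pure H2O = 215.1 × 0.6003 = 129.12 g.
M(H2O) = 2(1.008) + 16.00 = 18.016 g/mol.
M(NH4NO3) = 2(14.01) + 4(1.008) + 3(16.00) = 80.052 g/mol.
n(H2O) = 129.12 / 18.016 = 7.1672 mol.
Step 1 (H2O:HNO3 = 1:2): theoretical n(HNO3) = 14.334 mol; at 73.05% yield, n(HNO3) = 10.471 mol.
Step 2 (HNO3:NH4NO3 = 1:1): theoretical n(NH4NO3) = 10.471 mol, so theoretical mass = 10.471 × 80.052 = 838.25 g.
At 71.24% yield, actual mass of NH4NO3 = 838.25 × 0.7124 = 597.17 g.

597.2 g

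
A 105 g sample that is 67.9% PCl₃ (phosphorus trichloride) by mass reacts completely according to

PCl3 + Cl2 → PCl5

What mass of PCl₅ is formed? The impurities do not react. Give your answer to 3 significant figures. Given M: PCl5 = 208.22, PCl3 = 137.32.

Mass of pure PCl3 = 105 g × 0.679 = 71.30 g.
n(PCl3) = 71.30 g / 137.32 g/mol = 0.5192 mol.
From the equation the PCl3:PCl5 mole ratio is 1:1, so n(PCl5) = 0.5192 × 1/1 = 0.5192 mol.
Mass of PCl5 = 0.5192 mol × 208.22 g/mol = 108.1 g.

108 g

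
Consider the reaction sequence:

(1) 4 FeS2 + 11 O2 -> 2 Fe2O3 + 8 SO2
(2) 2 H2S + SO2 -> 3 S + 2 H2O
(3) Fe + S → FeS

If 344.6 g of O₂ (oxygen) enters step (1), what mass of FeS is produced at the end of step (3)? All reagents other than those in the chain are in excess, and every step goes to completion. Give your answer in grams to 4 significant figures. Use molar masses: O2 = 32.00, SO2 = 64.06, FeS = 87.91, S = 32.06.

n(O2) = 344.6 / 32.00 = 10.769 mol.
Reaction (1): O2→SO2 ratio 11:8 ⇒ n(SO2) = 7.8318 mol.
Reaction (2): SO2→S ratio 1:3 ⇒ n(S) = 23.495 mol.
Reaction (3): S→FeS ratio 1:1 ⇒ n(FeS) = 23.495 mol.
Mass of FeS = 23.495 × 87.91 = 2065.5 g.

2065 g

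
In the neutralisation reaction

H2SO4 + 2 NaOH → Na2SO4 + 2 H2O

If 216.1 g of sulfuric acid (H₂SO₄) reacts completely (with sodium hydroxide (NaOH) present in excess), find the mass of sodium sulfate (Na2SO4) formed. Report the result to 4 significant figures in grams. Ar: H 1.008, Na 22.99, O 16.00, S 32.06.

M(H2SO4) = 2(1.008) + 32.06 + 4(16.00) = 98.076 g/mol.
M(Na2SO4) = 2(22.99) + 32.06 + 4(16.00) = 142.04 g/mol.
n(H2SO4) = 216.10 g / 98.076 g/mol = 2.2034 mol.
From the equation the H2SO4:Na2SO4 mole ratio is 1:1, so n(Na2SO4) = 2.2034 × 1/1 = 2.2034 mol.
Mass of Na2SO4 = 2.2034 mol × 142.04 g/mol = 312.97 g.

313.0 g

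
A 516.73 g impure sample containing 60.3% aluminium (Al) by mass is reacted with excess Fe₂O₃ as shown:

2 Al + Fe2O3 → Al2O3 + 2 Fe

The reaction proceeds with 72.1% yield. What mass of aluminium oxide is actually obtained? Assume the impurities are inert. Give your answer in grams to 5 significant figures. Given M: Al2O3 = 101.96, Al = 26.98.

Pure Al available = 516.73 g × 0.603 = 311.588 g.
n(Al) = 311.588 g / 26.98 g/mol = 11.5489 mol.
From the equation the Al:Al2O3 mole ratio is 2:1, so n(Al2O3) = 11.5489 × 1/2 = 5.77443 mol.
Mass of Al2O3 = 5.77443 mol × 101.96 g/mol = 588.761 g.
Actual mass collected = 588.761 g × 0.721 = 424.497 g.

424.50 g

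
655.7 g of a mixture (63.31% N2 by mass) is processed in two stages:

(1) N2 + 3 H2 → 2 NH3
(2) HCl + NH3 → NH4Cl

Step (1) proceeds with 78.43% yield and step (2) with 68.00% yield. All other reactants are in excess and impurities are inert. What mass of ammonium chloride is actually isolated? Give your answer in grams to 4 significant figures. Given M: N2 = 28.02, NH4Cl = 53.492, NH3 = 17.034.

Pure N2 = 655.7 × 0.6331 = 415.12 g.
n(N2) = 415.12 / 28.02 = 14.815 mol.
Step 1 (N2:NH3 = 1:2): theoretical n(NH3) = 29.631 mol; at 78.43% yield, n(NH3) = 23.239 mol.
Step 2 (NH3:NH4Cl = 1:1): theoretical n(NH4Cl) = 23.239 mol, so theoretical mass = 23.239 × 53.492 = 1243.1 g.
At 68.00% yield, actual mass of NH4Cl = 1243.1 × 0.6800 = 845.32 g.

845.3 g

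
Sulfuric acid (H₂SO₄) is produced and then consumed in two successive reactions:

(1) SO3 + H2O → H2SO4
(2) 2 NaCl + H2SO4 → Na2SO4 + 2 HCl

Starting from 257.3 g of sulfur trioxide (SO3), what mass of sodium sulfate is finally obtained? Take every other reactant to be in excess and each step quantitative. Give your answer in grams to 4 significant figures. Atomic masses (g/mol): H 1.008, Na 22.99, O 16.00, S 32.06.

M(SO3) = 32.06 + 3(16.00) = 80.06 g/mol.
M(Na2SO4) = 2(22.99) + 32.06 + 4(16.00) = 142.04 g/mol.
n(SO3) = 257.30 / 80.06 = 3.2138 mol.
Step 1 gives a 1:1 ratio of SO3 to H2SO4, so n(H2SO4) = 3.2138 mol.
In step 2 the H2SO4:Na2SO4 ratio is 1:1, so n(Na2SO4) = 3.2138 mol.
Mass of Na2SO4 = 3.2138 × 142.04 = 456.49 g.

456.5 g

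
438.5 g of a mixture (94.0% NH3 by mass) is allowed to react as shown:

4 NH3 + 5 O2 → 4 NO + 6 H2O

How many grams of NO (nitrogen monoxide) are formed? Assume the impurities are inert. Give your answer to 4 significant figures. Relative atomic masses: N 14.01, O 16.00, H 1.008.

726.2 g

Mass of pure NH3 = 438.5 g × 0.940 = 412.19 g.
M(NH3) = 14.01 + 3(1.008) = 17.034 g/mol.
M(NO) = 14.01 + 16.00 = 30.01 g/mol.
n(NH3) = 412.19 g / 17.034 g/mol = 24.198 mol.
From the equation the NH3:NO mole ratio is 4:4, so n(NO) = 24.198 × 4/4 = 24.198 mol.
Mass of NO = 24.198 mol × 30.01 g/mol = 726.18 g.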